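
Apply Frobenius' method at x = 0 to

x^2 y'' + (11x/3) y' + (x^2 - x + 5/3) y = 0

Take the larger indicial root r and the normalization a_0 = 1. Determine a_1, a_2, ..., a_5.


Write in Frobenius form y'' + (p(x)/x) y' + (q(x)/x^2) y = 0:
  p(x) = 11/3,  q(x) = x^2 - x + 5/3.
Indicial equation: r(r-1) + (11/3) r + (5/3) = 0 -> roots r_1 = -1, r_2 = -5/3.
Take r = r_1 = -1. Let y(x) = x^r sum_{n>=0} a_n x^n with a_0 = 1.
Substitute y = x^r sum a_n x^n and match x^{r+n}. The recurrence is
  D(n) a_n - 1 a_{n-1} + 1 a_{n-2} = 0,  where D(n) = (r+n)(r+n-1) + (11/3)(r+n) + (5/3).
  a_n = [1 a_{n-1} - 1 a_{n-2}] / D(n).
Since the indicial polynomial factors as (r - r_1)(r - r_2), D(n) = (r_1 + n - r_1)(r_1 + n - r_2) = n(n + 2/3).
Evaluating step by step (a_0 = 1):
  n = 1: D(1) = 1(1 + 2/3) = 5/3; numerator = 1(1) = 1; a_1 = (1)/(5/3) = 3/5
  n = 2: D(2) = 2(2 + 2/3) = 16/3; numerator = 1(3/5) - 1(1) = -2/5; a_2 = (-2/5)/(16/3) = -3/40
  n = 3: D(3) = 3(3 + 2/3) = 11; numerator = 1(-3/40) - 1(3/5) = -27/40; a_3 = (-27/40)/(11) = -27/440
  n = 4: D(4) = 4(4 + 2/3) = 56/3; numerator = 1(-27/440) - 1(-3/40) = 3/220; a_4 = (3/220)/(56/3) = 9/12320
  n = 5: D(5) = 5(5 + 2/3) = 85/3; numerator = 1(9/12320) - 1(-27/440) = 153/2464; a_5 = (153/2464)/(85/3) = 27/12320

r = -1; a_0 = 1; a_1 = 3/5; a_2 = -3/40; a_3 = -27/440; a_4 = 9/12320; a_5 = 27/12320


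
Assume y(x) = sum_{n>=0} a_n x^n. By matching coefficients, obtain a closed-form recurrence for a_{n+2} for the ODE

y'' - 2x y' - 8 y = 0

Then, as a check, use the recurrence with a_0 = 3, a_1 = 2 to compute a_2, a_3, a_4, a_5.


Substitute y = sum_n a_n x^n.
y''(x) has coefficient (n+2)(n+1) a_{n+2} at x^n;
-2 x y'(x) has coefficient -2 n a_n at x^n (shift);
-8 y(x) has coefficient -8 a_n at x^n.
Matching x^n: (n+2)(n+1) a_{n+2} + (-2n - 8) a_n = 0.
Thus a_{n+2} = (2n + 8) / ((n+1)(n+2)) * a_n.

Check with a_0 = 3, a_1 = 2 (apply the recurrence for n = 0, 1, 2, 3): a_0 = 3, a_1 = 2, a_2 = 12, a_3 = 10/3, a_4 = 12, a_5 = 7/3.

a_(n+2) = (2n + 8) / ((n+1)(n+2)) * a_n; check: a_0 = 3, a_1 = 2, a_2 = 12, a_3 = 10/3, a_4 = 12, a_5 = 7/3


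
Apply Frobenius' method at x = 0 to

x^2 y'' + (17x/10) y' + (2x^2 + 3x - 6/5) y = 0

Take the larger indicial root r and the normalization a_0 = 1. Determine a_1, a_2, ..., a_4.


Write in Frobenius form y'' + (p(x)/x) y' + (q(x)/x^2) y = 0:
  p(x) = 17/10,  q(x) = 2x^2 + 3x - 6/5.
Indicial equation: r(r-1) + (17/10) r + (-6/5) = 0 -> roots r_1 = 4/5, r_2 = -3/2.
Take r = r_1 = 4/5. Let y(x) = x^r sum_{n>=0} a_n x^n with a_0 = 1.
Substitute y = x^r sum a_n x^n and match x^{r+n}. The recurrence is
  D(n) a_n + 3 a_{n-1} + 2 a_{n-2} = 0,  where D(n) = (r+n)(r+n-1) + (17/10)(r+n) + (-6/5).
  a_n = [-3 a_{n-1} - 2 a_{n-2}] / D(n).
Since the indicial polynomial factors as (r - r_1)(r - r_2), D(n) = (r_1 + n - r_1)(r_1 + n - r_2) = n(n + 23/10).
Evaluating step by step (a_0 = 1):
  n = 1: D(1) = 1(1 + 23/10) = 33/10; numerator = -3(1) = -3; a_1 = (-3)/(33/10) = -10/11
  n = 2: D(2) = 2(2 + 23/10) = 43/5; numerator = -3(-10/11) - 2(1) = 8/11; a_2 = (8/11)/(43/5) = 40/473
  n = 3: D(3) = 3(3 + 23/10) = 159/10; numerator = -3(40/473) - 2(-10/11) = 740/473; a_3 = (740/473)/(159/10) = 7400/75207
  n = 4: D(4) = 4(4 + 23/10) = 126/5; numerator = -3(7400/75207) - 2(40/473) = -11640/25069; a_4 = (-11640/25069)/(126/5) = -9700/526449

r = 4/5; a_0 = 1; a_1 = -10/11; a_2 = 40/473; a_3 = 7400/75207; a_4 = -9700/526449


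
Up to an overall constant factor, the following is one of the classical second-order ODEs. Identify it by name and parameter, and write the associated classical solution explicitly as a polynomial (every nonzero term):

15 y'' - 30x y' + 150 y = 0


All three coefficients share the factor 15; dividing through by 15 gives  y'' - 2x y' + 10 y = 0.
This matches the Hermite equation y'' - 2x y' + 2n y = 0 with 2n = 10, so n = 5; the polynomial solution is H_5(x).
With y = sum_k a_k x^k, matching x^k gives (k+2)(k+1) a_{k+2} = 2(k - n) a_k = 2(k - 5) a_k. The right side vanishes at k = 5, so the series with the parity of 5 terminates at degree 5.
Standard normalization: leading coefficient of H_n is 2^n, so a_5 = 2^5 = 32. Work downward with a_k = (k+1)(k+2) a_{k+2} / (2(k - n)):
  a_3 = (4)(5)(32) / (2(3 - 5)) = 640/(-4) = -160
  a_1 = (2)(3)(-160) / (2(1 - 5)) = -960/(-8) = 120
Hence H_5(x) = 32 x^5 - 160 x^3 + 120 x.

H_5(x); series = 32 x^5 - 160 x^3 + 120 x


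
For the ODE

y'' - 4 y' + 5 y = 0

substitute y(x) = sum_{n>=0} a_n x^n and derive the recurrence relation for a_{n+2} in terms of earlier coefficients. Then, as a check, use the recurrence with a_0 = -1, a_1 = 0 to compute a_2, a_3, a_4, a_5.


Substitute y = sum_n a_n x^n.
y''(x) has coefficient (n+2)(n+1) a_{n+2} at x^n;
-4 y'(x) has coefficient -4 (n+1) a_{n+1} at x^n;
5 y(x) has coefficient 5 a_n at x^n.
Matching x^n: (n+2)(n+1) a_{n+2} - 4 (n+1) a_{n+1} + 5 a_n = 0.
Thus a_{n+2} = [4 (n+1) a_{n+1} - 5 a_n] / ((n+1)(n+2)).

Check with a_0 = -1, a_1 = 0 (apply the recurrence for n = 0, 1, 2, 3): a_0 = -1, a_1 = 0, a_2 = 5/2, a_3 = 10/3, a_4 = 55/24, a_5 = 1.

a_(n+2) = [4 (n+1) a_(n+1) - 5 a_n] / ((n+1)(n+2)); check: a_0 = -1, a_1 = 0, a_2 = 5/2, a_3 = 10/3, a_4 = 55/24, a_5 = 1


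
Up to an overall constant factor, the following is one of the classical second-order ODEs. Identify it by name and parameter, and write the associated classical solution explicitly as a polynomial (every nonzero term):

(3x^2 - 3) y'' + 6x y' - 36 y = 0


All three coefficients share the factor -3; dividing through by -3 gives  (1 - x^2) y'' - 2x y' + 12 y = 0.
This matches the Legendre equation (1 - x^2) y'' - 2x y' + n(n+1) y = 0 (note the -2x y' term) with n(n+1) = 12, so n = 3; the polynomial solution is P_3(x).
With y = sum_k a_k x^k, matching x^k gives (k+2)(k+1) a_{k+2} = [k(k+1) - n(n+1)] a_k = (k - 3)(k + 4) a_k. The right side vanishes at k = 3, so the series with the parity of 3 terminates at degree 3.
Standard normalization (P_n(1) = 1): leading coefficient (2n)!/(2^n (n!)^2) = 720/(8*36) = 5/2, so a_3 = 5/2. Work downward with a_k = (k+1)(k+2) a_{k+2} / ((k - 3)(k + 4)):
  a_1 = (2)(3)(5/2) / ((1 - 3)(1 + 4)) = 15/(-10) = -3/2
Hence P_3(x) = 5 x^3/2 - 3 x/2.

P_3(x); series = 5 x^3/2 - 3 x/2


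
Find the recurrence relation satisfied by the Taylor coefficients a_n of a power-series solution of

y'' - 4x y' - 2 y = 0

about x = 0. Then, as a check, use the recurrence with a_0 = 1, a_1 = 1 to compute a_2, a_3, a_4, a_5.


Substitute y = sum_n a_n x^n.
y''(x) has coefficient (n+2)(n+1) a_{n+2} at x^n;
-4 x y'(x) has coefficient -4 n a_n at x^n (shift);
-2 y(x) has coefficient -2 a_n at x^n.
Matching x^n: (n+2)(n+1) a_{n+2} + (-4n - 2) a_n = 0.
Thus a_{n+2} = (4n + 2) / ((n+1)(n+2)) * a_n.

Check with a_0 = 1, a_1 = 1 (apply the recurrence for n = 0, 1, 2, 3): a_0 = 1, a_1 = 1, a_2 = 1, a_3 = 1, a_4 = 5/6, a_5 = 7/10.

a_(n+2) = (4n + 2) / ((n+1)(n+2)) * a_n; check: a_0 = 1, a_1 = 1, a_2 = 1, a_3 = 1, a_4 = 5/6, a_5 = 7/10


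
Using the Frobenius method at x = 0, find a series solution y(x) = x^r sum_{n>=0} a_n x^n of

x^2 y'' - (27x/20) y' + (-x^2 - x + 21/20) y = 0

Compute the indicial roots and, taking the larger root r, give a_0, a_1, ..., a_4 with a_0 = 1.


Write in Frobenius form y'' + (p(x)/x) y' + (q(x)/x^2) y = 0:
  p(x) = -27/20,  q(x) = -x^2 - x + 21/20.
Indicial equation: r(r-1) + (-27/20) r + (21/20) = 0 -> roots r_1 = 7/4, r_2 = 3/5.
Take r = r_1 = 7/4. Let y(x) = x^r sum_{n>=0} a_n x^n with a_0 = 1.
Substitute y = x^r sum a_n x^n and match x^{r+n}. The recurrence is
  D(n) a_n - 1 a_{n-1} - 1 a_{n-2} = 0,  where D(n) = (r+n)(r+n-1) + (-27/20)(r+n) + (21/20).
  a_n = [1 a_{n-1} + 1 a_{n-2}] / D(n).
Since the indicial polynomial factors as (r - r_1)(r - r_2), D(n) = (r_1 + n - r_1)(r_1 + n - r_2) = n(n + 23/20).
Evaluating step by step (a_0 = 1):
  n = 1: D(1) = 1(1 + 23/20) = 43/20; numerator = 1(1) = 1; a_1 = (1)/(43/20) = 20/43
  n = 2: D(2) = 2(2 + 23/20) = 63/10; numerator = 1(20/43) + 1(1) = 63/43; a_2 = (63/43)/(63/10) = 10/43
  n = 3: D(3) = 3(3 + 23/20) = 249/20; numerator = 1(10/43) + 1(20/43) = 30/43; a_3 = (30/43)/(249/20) = 200/3569
  n = 4: D(4) = 4(4 + 23/20) = 103/5; numerator = 1(200/3569) + 1(10/43) = 1030/3569; a_4 = (1030/3569)/(103/5) = 50/3569

r = 7/4; a_0 = 1; a_1 = 20/43; a_2 = 10/43; a_3 = 200/3569; a_4 = 50/3569


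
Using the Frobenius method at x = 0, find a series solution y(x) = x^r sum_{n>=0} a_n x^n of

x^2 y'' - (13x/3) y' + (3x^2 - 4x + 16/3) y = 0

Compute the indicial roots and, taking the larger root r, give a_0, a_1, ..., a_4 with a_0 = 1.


Write in Frobenius form y'' + (p(x)/x) y' + (q(x)/x^2) y = 0:
  p(x) = -13/3,  q(x) = 3x^2 - 4x + 16/3.
Indicial equation: r(r-1) + (-13/3) r + (16/3) = 0 -> roots r_1 = 4, r_2 = 4/3.
Take r = r_1 = 4. Let y(x) = x^r sum_{n>=0} a_n x^n with a_0 = 1.
Substitute y = x^r sum a_n x^n and match x^{r+n}. The recurrence is
  D(n) a_n - 4 a_{n-1} + 3 a_{n-2} = 0,  where D(n) = (r+n)(r+n-1) + (-13/3)(r+n) + (16/3).
  a_n = [4 a_{n-1} - 3 a_{n-2}] / D(n).
Since the indicial polynomial factors as (r - r_1)(r - r_2), D(n) = (r_1 + n - r_1)(r_1 + n - r_2) = n(n + 8/3).
Evaluating step by step (a_0 = 1):
  n = 1: D(1) = 1(1 + 8/3) = 11/3; numerator = 4(1) = 4; a_1 = (4)/(11/3) = 12/11
  n = 2: D(2) = 2(2 + 8/3) = 28/3; numerator = 4(12/11) - 3(1) = 15/11; a_2 = (15/11)/(28/3) = 45/308
  n = 3: D(3) = 3(3 + 8/3) = 17; numerator = 4(45/308) - 3(12/11) = -207/77; a_3 = (-207/77)/(17) = -207/1309
  n = 4: D(4) = 4(4 + 8/3) = 80/3; numerator = 4(-207/1309) - 3(45/308) = -801/748; a_4 = (-801/748)/(80/3) = -2403/59840

r = 4; a_0 = 1; a_1 = 12/11; a_2 = 45/308; a_3 = -207/1309; a_4 = -2403/59840


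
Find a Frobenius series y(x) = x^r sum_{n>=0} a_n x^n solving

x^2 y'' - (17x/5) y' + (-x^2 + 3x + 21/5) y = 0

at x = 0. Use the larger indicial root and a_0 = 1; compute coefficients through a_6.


Write in Frobenius form y'' + (p(x)/x) y' + (q(x)/x^2) y = 0:
  p(x) = -17/5,  q(x) = -x^2 + 3x + 21/5.
Indicial equation: r(r-1) + (-17/5) r + (21/5) = 0 -> roots r_1 = 3, r_2 = 7/5.
Take r = r_1 = 3. Let y(x) = x^r sum_{n>=0} a_n x^n with a_0 = 1.
Substitute y = x^r sum a_n x^n and match x^{r+n}. The recurrence is
  D(n) a_n + 3 a_{n-1} - 1 a_{n-2} = 0,  where D(n) = (r+n)(r+n-1) + (-17/5)(r+n) + (21/5).
  a_n = [-3 a_{n-1} + 1 a_{n-2}] / D(n).
Since the indicial polynomial factors as (r - r_1)(r - r_2), D(n) = (r_1 + n - r_1)(r_1 + n - r_2) = n(n + 8/5).
Evaluating step by step (a_0 = 1):
  n = 1: D(1) = 1(1 + 8/5) = 13/5; numerator = -3(1) = -3; a_1 = (-3)/(13/5) = -15/13
  n = 2: D(2) = 2(2 + 8/5) = 36/5; numerator = -3(-15/13) + 1(1) = 58/13; a_2 = (58/13)/(36/5) = 145/234
  n = 3: D(3) = 3(3 + 8/5) = 69/5; numerator = -3(145/234) + 1(-15/13) = -235/78; a_3 = (-235/78)/(69/5) = -1175/5382
  n = 4: D(4) = 4(4 + 8/5) = 112/5; numerator = -3(-1175/5382) + 1(145/234) = 3430/2691; a_4 = (3430/2691)/(112/5) = 1225/21528
  n = 5: D(5) = 5(5 + 8/5) = 33; numerator = -3(1225/21528) + 1(-1175/5382) = -8375/21528; a_5 = (-8375/21528)/(33) = -8375/710424
  n = 6: D(6) = 6(6 + 8/5) = 228/5; numerator = -3(-8375/710424) + 1(1225/21528) = 475/5148; a_6 = (475/5148)/(228/5) = 125/61776

r = 3; a_0 = 1; a_1 = -15/13; a_2 = 145/234; a_3 = -1175/5382; a_4 = 1225/21528; a_5 = -8375/710424; a_6 = 125/61776


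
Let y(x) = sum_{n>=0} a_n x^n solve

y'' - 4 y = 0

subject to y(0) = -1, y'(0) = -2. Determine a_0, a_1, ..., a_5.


Ansatz: y(x) = sum_{n>=0} a_n x^n, so y'(x) = sum_{n>=1} n a_n x^(n-1) and y''(x) = sum_{n>=2} n(n-1) a_n x^(n-2).
Substitute into P(x) y'' + Q(x) y' + R(x) y = 0 with P(x) = 1, Q(x) = 0, R(x) = -4, and match powers of x.
Initial conditions: a_0 = -1, a_1 = -2.
Setting the coefficient of each power of x to zero and solving order by order (substituting the coefficients already found):
  x^0: 2 a_2 - 4 a_0 = 0  ->  2 a_2 = 4 a_0 = -4  ->  a_2 = -2
  x^1: 6 a_3 - 4 a_1 = 0  ->  6 a_3 = 4 a_1 = -8  ->  a_3 = -4/3
  x^2: 12 a_4 - 4 a_2 = 0  ->  12 a_4 = 4 a_2 = -8  ->  a_4 = -2/3
  x^3: 20 a_5 - 4 a_3 = 0  ->  20 a_5 = 4 a_3 = -16/3  ->  a_5 = -4/15
Truncated series: y(x) = -1 - 2 x - 2 x^2 - (4/3) x^3 - (2/3) x^4 - (4/15) x^5 + O(x^6).

a_0 = -1; a_1 = -2; a_2 = -2; a_3 = -4/3; a_4 = -2/3; a_5 = -4/15


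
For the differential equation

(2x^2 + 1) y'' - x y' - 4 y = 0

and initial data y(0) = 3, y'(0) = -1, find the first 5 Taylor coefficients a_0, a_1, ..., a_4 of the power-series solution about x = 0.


Ansatz: y(x) = sum_{n>=0} a_n x^n, so y'(x) = sum_{n>=1} n a_n x^(n-1) and y''(x) = sum_{n>=2} n(n-1) a_n x^(n-2).
Substitute into P(x) y'' + Q(x) y' + R(x) y = 0 with P(x) = 2x^2 + 1, Q(x) = -x, R(x) = -4, and match powers of x.
Initial conditions: a_0 = 3, a_1 = -1.
Setting the coefficient of each power of x to zero and solving order by order (substituting the coefficients already found):
  x^0: 2 a_2 - 4 a_0 = 0  ->  2 a_2 = 4 a_0 = 12  ->  a_2 = 6
  x^1: 6 a_3 - 5 a_1 = 0  ->  6 a_3 = 5 a_1 = -5  ->  a_3 = -5/6
  x^2: 12 a_4 - 2 a_2 = 0  ->  12 a_4 = 2 a_2 = 12  ->  a_4 = 1
Truncated series: y(x) = 3 - x + 6 x^2 - (5/6) x^3 + x^4 + O(x^5).

a_0 = 3; a_1 = -1; a_2 = 6; a_3 = -5/6; a_4 = 1


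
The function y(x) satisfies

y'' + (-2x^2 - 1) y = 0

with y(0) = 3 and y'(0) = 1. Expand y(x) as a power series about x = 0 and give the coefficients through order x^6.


Ansatz: y(x) = sum_{n>=0} a_n x^n, so y'(x) = sum_{n>=1} n a_n x^(n-1) and y''(x) = sum_{n>=2} n(n-1) a_n x^(n-2).
Substitute into P(x) y'' + Q(x) y' + R(x) y = 0 with P(x) = 1, Q(x) = 0, R(x) = -2x^2 - 1, and match powers of x.
Initial conditions: a_0 = 3, a_1 = 1.
Setting the coefficient of each power of x to zero and solving order by order (substituting the coefficients already found):
  x^0: 2 a_2 - a_0 = 0  ->  2 a_2 = a_0 = 3  ->  a_2 = 3/2
  x^1: 6 a_3 - a_1 = 0  ->  6 a_3 = a_1 = 1  ->  a_3 = 1/6
  x^2: 12 a_4 - a_2 - 2 a_0 = 0  ->  12 a_4 = a_2 + 2 a_0 = 15/2  ->  a_4 = 5/8
  x^3: 20 a_5 - a_3 - 2 a_1 = 0  ->  20 a_5 = a_3 + 2 a_1 = 13/6  ->  a_5 = 13/120
  x^4: 30 a_6 - a_4 - 2 a_2 = 0  ->  30 a_6 = a_4 + 2 a_2 = 29/8  ->  a_6 = 29/240
Truncated series: y(x) = 3 + x + (3/2) x^2 + (1/6) x^3 + (5/8) x^4 + (13/120) x^5 + (29/240) x^6 + O(x^7).

a_0 = 3; a_1 = 1; a_2 = 3/2; a_3 = 1/6; a_4 = 5/8; a_5 = 13/120; a_6 = 29/240


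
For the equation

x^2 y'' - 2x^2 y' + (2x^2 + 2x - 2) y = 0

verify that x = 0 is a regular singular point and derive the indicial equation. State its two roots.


Divide by x^2 to reach normal form y'' + P_1(x) y' + P_2(x) y = 0 with P_1(x) = -2 and P_2(x) = 2 + 2/x - 2/x^2.
x = 0 is a singular point because the y-coefficient 2 + 2/x - 2/x^2 has a pole at x = 0.
It is a regular singular point because x P_1(x) = p(x) = -2x and x^2 P_2(x) = q(x) = 2x^2 + 2x - 2 are polynomials, hence analytic at x = 0.
p(0) = 0,  q(0) = -2.
Indicial equation: r(r-1) + p(0) r + q(0) = 0, i.e. r^2 + (p(0) - 1) r + q(0) = 0, i.e. r^2 - 1 r - 2 = 0.
Discriminant: (-1)^2 - 4(-2) = 9, so r = (1 ± 3)/2.
Solving: r_1 = 2, r_2 = -1.

indicial: r^2 - 1 r - 2 = 0; roots r_1 = 2, r_2 = -1


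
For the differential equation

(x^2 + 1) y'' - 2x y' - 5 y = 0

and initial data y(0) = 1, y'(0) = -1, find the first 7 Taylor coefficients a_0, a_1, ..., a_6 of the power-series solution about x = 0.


Ansatz: y(x) = sum_{n>=0} a_n x^n, so y'(x) = sum_{n>=1} n a_n x^(n-1) and y''(x) = sum_{n>=2} n(n-1) a_n x^(n-2).
Substitute into P(x) y'' + Q(x) y' + R(x) y = 0 with P(x) = x^2 + 1, Q(x) = -2x, R(x) = -5, and match powers of x.
Initial conditions: a_0 = 1, a_1 = -1.
Setting the coefficient of each power of x to zero and solving order by order (substituting the coefficients already found):
  x^0: 2 a_2 - 5 a_0 = 0  ->  2 a_2 = 5 a_0 = 5  ->  a_2 = 5/2
  x^1: 6 a_3 - 7 a_1 = 0  ->  6 a_3 = 7 a_1 = -7  ->  a_3 = -7/6
  x^2: 12 a_4 - 7 a_2 = 0  ->  12 a_4 = 7 a_2 = 35/2  ->  a_4 = 35/24
  x^3: 20 a_5 - 5 a_3 = 0  ->  20 a_5 = 5 a_3 = -35/6  ->  a_5 = -7/24
  x^4: 30 a_6 - a_4 = 0  ->  30 a_6 = a_4 = 35/24  ->  a_6 = 7/144
Truncated series: y(x) = 1 - x + (5/2) x^2 - (7/6) x^3 + (35/24) x^4 - (7/24) x^5 + (7/144) x^6 + O(x^7).

a_0 = 1; a_1 = -1; a_2 = 5/2; a_3 = -7/6; a_4 = 35/24; a_5 = -7/24; a_6 = 7/144


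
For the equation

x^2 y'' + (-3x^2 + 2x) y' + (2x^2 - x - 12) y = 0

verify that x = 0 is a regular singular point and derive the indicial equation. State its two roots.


Divide by x^2 to reach normal form y'' + P_1(x) y' + P_2(x) y = 0 with P_1(x) = -3 + 2/x and P_2(x) = 2 - 1/x - 12/x^2.
x = 0 is a singular point because the y'-coefficient -3 + 2/x has a pole at x = 0 and the y-coefficient 2 - 1/x - 12/x^2 has a pole at x = 0.
It is a regular singular point because x P_1(x) = p(x) = 2 - 3x and x^2 P_2(x) = q(x) = 2x^2 - x - 12 are polynomials, hence analytic at x = 0.
p(0) = 2,  q(0) = -12.
Indicial equation: r(r-1) + p(0) r + q(0) = 0, i.e. r^2 + (p(0) - 1) r + q(0) = 0, i.e. r^2 + 1 r - 12 = 0.
Discriminant: (1)^2 - 4(-12) = 49, so r = (-1 ± 7)/2.
Solving: r_1 = 3, r_2 = -4.

indicial: r^2 + 1 r - 12 = 0; roots r_1 = 3, r_2 = -4


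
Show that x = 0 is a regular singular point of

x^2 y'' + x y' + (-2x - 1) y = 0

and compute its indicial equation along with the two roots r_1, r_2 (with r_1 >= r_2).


Divide by x^2 to reach normal form y'' + P_1(x) y' + P_2(x) y = 0 with P_1(x) = 1/x and P_2(x) = -2/x - 1/x^2.
x = 0 is a singular point because the y'-coefficient 1/x has a pole at x = 0 and the y-coefficient -2/x - 1/x^2 has a pole at x = 0.
It is a regular singular point because x P_1(x) = p(x) = 1 and x^2 P_2(x) = q(x) = -2x - 1 are polynomials, hence analytic at x = 0.
p(0) = 1,  q(0) = -1.
Indicial equation: r(r-1) + p(0) r + q(0) = 0, i.e. r^2 + (p(0) - 1) r + q(0) = 0, i.e. r^2 - 1 = 0.
Discriminant: (0)^2 - 4(-1) = 4, so r = (0 ± 2)/2.
Solving: r_1 = 1, r_2 = -1.

indicial: r^2 - 1 = 0; roots r_1 = 1, r_2 = -1


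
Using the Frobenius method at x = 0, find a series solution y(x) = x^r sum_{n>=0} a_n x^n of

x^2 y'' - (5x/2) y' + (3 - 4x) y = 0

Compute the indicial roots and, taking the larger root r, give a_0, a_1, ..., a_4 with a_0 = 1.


Write in Frobenius form y'' + (p(x)/x) y' + (q(x)/x^2) y = 0:
  p(x) = -5/2,  q(x) = 3 - 4x.
Indicial equation: r(r-1) + (-5/2) r + (3) = 0 -> roots r_1 = 2, r_2 = 3/2.
Take r = r_1 = 2. Let y(x) = x^r sum_{n>=0} a_n x^n with a_0 = 1.
Substitute y = x^r sum a_n x^n and match x^{r+n}. The recurrence is
  D(n) a_n - 4 a_{n-1} = 0,  where D(n) = (r+n)(r+n-1) + (-5/2)(r+n) + (3).
  a_n = 4 / D(n) * a_{n-1}.
Since the indicial polynomial factors as (r - r_1)(r - r_2), D(n) = (r_1 + n - r_1)(r_1 + n - r_2) = n(n + 1/2).
Evaluating step by step (a_0 = 1):
  n = 1: D(1) = 1(1 + 1/2) = 3/2; numerator = 4(1) = 4; a_1 = (4)/(3/2) = 8/3
  n = 2: D(2) = 2(2 + 1/2) = 5; numerator = 4(8/3) = 32/3; a_2 = (32/3)/(5) = 32/15
  n = 3: D(3) = 3(3 + 1/2) = 21/2; numerator = 4(32/15) = 128/15; a_3 = (128/15)/(21/2) = 256/315
  n = 4: D(4) = 4(4 + 1/2) = 18; numerator = 4(256/315) = 1024/315; a_4 = (1024/315)/(18) = 512/2835

r = 2; a_0 = 1; a_1 = 8/3; a_2 = 32/15; a_3 = 256/315; a_4 = 512/2835


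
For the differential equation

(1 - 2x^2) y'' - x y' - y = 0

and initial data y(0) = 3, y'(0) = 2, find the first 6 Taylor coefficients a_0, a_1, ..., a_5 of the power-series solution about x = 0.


Ansatz: y(x) = sum_{n>=0} a_n x^n, so y'(x) = sum_{n>=1} n a_n x^(n-1) and y''(x) = sum_{n>=2} n(n-1) a_n x^(n-2).
Substitute into P(x) y'' + Q(x) y' + R(x) y = 0 with P(x) = 1 - 2x^2, Q(x) = -x, R(x) = -1, and match powers of x.
Initial conditions: a_0 = 3, a_1 = 2.
Setting the coefficient of each power of x to zero and solving order by order (substituting the coefficients already found):
  x^0: 2 a_2 - a_0 = 0  ->  2 a_2 = a_0 = 3  ->  a_2 = 3/2
  x^1: 6 a_3 - 2 a_1 = 0  ->  6 a_3 = 2 a_1 = 4  ->  a_3 = 2/3
  x^2: 12 a_4 - 7 a_2 = 0  ->  12 a_4 = 7 a_2 = 21/2  ->  a_4 = 7/8
  x^3: 20 a_5 - 16 a_3 = 0  ->  20 a_5 = 16 a_3 = 32/3  ->  a_5 = 8/15
Truncated series: y(x) = 3 + 2 x + (3/2) x^2 + (2/3) x^3 + (7/8) x^4 + (8/15) x^5 + O(x^6).

a_0 = 3; a_1 = 2; a_2 = 3/2; a_3 = 2/3; a_4 = 7/8; a_5 = 8/15


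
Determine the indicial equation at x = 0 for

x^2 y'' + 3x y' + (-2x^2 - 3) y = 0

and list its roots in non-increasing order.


Divide by x^2 to reach normal form y'' + P_1(x) y' + P_2(x) y = 0 with P_1(x) = 3/x and P_2(x) = -2 - 3/x^2.
x = 0 is a singular point because the y'-coefficient 3/x has a pole at x = 0 and the y-coefficient -2 - 3/x^2 has a pole at x = 0.
It is a regular singular point because x P_1(x) = p(x) = 3 and x^2 P_2(x) = q(x) = -2x^2 - 3 are polynomials, hence analytic at x = 0.
p(0) = 3,  q(0) = -3.
Indicial equation: r(r-1) + p(0) r + q(0) = 0, i.e. r^2 + (p(0) - 1) r + q(0) = 0, i.e. r^2 + 2 r - 3 = 0.
Discriminant: (2)^2 - 4(-3) = 16, so r = (-2 ± 4)/2.
Solving: r_1 = 1, r_2 = -3.

indicial: r^2 + 2 r - 3 = 0; roots r_1 = 1, r_2 = -3


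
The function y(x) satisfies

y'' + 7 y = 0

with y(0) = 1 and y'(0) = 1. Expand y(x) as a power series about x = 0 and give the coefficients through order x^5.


Ansatz: y(x) = sum_{n>=0} a_n x^n, so y'(x) = sum_{n>=1} n a_n x^(n-1) and y''(x) = sum_{n>=2} n(n-1) a_n x^(n-2).
Substitute into P(x) y'' + Q(x) y' + R(x) y = 0 with P(x) = 1, Q(x) = 0, R(x) = 7, and match powers of x.
Initial conditions: a_0 = 1, a_1 = 1.
Setting the coefficient of each power of x to zero and solving order by order (substituting the coefficients already found):
  x^0: 2 a_2 + 7 a_0 = 0  ->  2 a_2 = -7 a_0 = -7  ->  a_2 = -7/2
  x^1: 6 a_3 + 7 a_1 = 0  ->  6 a_3 = -7 a_1 = -7  ->  a_3 = -7/6
  x^2: 12 a_4 + 7 a_2 = 0  ->  12 a_4 = -7 a_2 = 49/2  ->  a_4 = 49/24
  x^3: 20 a_5 + 7 a_3 = 0  ->  20 a_5 = -7 a_3 = 49/6  ->  a_5 = 49/120
Truncated series: y(x) = 1 + x - (7/2) x^2 - (7/6) x^3 + (49/24) x^4 + (49/120) x^5 + O(x^6).

a_0 = 1; a_1 = 1; a_2 = -7/2; a_3 = -7/6; a_4 = 49/24; a_5 = 49/120


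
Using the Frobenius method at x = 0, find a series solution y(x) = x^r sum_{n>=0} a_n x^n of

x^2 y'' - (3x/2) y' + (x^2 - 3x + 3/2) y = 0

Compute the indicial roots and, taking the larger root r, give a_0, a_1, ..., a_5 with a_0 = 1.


Write in Frobenius form y'' + (p(x)/x) y' + (q(x)/x^2) y = 0:
  p(x) = -3/2,  q(x) = x^2 - 3x + 3/2.
Indicial equation: r(r-1) + (-3/2) r + (3/2) = 0 -> roots r_1 = 3/2, r_2 = 1.
Take r = r_1 = 3/2. Let y(x) = x^r sum_{n>=0} a_n x^n with a_0 = 1.
Substitute y = x^r sum a_n x^n and match x^{r+n}. The recurrence is
  D(n) a_n - 3 a_{n-1} + 1 a_{n-2} = 0,  where D(n) = (r+n)(r+n-1) + (-3/2)(r+n) + (3/2).
  a_n = [3 a_{n-1} - 1 a_{n-2}] / D(n).
Since the indicial polynomial factors as (r - r_1)(r - r_2), D(n) = (r_1 + n - r_1)(r_1 + n - r_2) = n(n + 1/2).
Evaluating step by step (a_0 = 1):
  n = 1: D(1) = 1(1 + 1/2) = 3/2; numerator = 3(1) = 3; a_1 = (3)/(3/2) = 2
  n = 2: D(2) = 2(2 + 1/2) = 5; numerator = 3(2) - 1(1) = 5; a_2 = (5)/(5) = 1
  n = 3: D(3) = 3(3 + 1/2) = 21/2; numerator = 3(1) - 1(2) = 1; a_3 = (1)/(21/2) = 2/21
  n = 4: D(4) = 4(4 + 1/2) = 18; numerator = 3(2/21) - 1(1) = -5/7; a_4 = (-5/7)/(18) = -5/126
  n = 5: D(5) = 5(5 + 1/2) = 55/2; numerator = 3(-5/126) - 1(2/21) = -3/14; a_5 = (-3/14)/(55/2) = -3/385

r = 3/2; a_0 = 1; a_1 = 2; a_2 = 1; a_3 = 2/21; a_4 = -5/126; a_5 = -3/385


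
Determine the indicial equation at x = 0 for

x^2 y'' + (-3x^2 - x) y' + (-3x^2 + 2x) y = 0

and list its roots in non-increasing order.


Divide by x^2 to reach normal form y'' + P_1(x) y' + P_2(x) y = 0 with P_1(x) = -3 - 1/x and P_2(x) = -3 + 2/x.
x = 0 is a singular point because the y'-coefficient -3 - 1/x has a pole at x = 0 and the y-coefficient -3 + 2/x has a pole at x = 0.
It is a regular singular point because x P_1(x) = p(x) = -3x - 1 and x^2 P_2(x) = q(x) = -3x^2 + 2x are polynomials, hence analytic at x = 0.
p(0) = -1,  q(0) = 0.
Indicial equation: r(r-1) + p(0) r + q(0) = 0, i.e. r^2 + (p(0) - 1) r + q(0) = 0, i.e. r^2 - 2 r = 0.
Discriminant: (-2)^2 - 4(0) = 4, so r = (2 ± 2)/2.
Solving: r_1 = 2, r_2 = 0.

indicial: r^2 - 2 r = 0; roots r_1 = 2, r_2 = 0


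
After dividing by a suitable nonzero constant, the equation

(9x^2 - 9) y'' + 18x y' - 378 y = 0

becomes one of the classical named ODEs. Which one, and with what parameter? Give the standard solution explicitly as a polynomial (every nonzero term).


All three coefficients share the factor -9; dividing through by -9 gives  (1 - x^2) y'' - 2x y' + 42 y = 0.
This matches the Legendre equation (1 - x^2) y'' - 2x y' + n(n+1) y = 0 (note the -2x y' term) with n(n+1) = 42, so n = 6; the polynomial solution is P_6(x).
With y = sum_k a_k x^k, matching x^k gives (k+2)(k+1) a_{k+2} = [k(k+1) - n(n+1)] a_k = (k - 6)(k + 7) a_k. The right side vanishes at k = 6, so the series with the parity of 6 terminates at degree 6.
Standard normalization (P_n(1) = 1): leading coefficient (2n)!/(2^n (n!)^2) = 479001600/(64*518400) = 231/16, so a_6 = 231/16. Work downward with a_k = (k+1)(k+2) a_{k+2} / ((k - 6)(k + 7)):
  a_4 = (5)(6)(231/16) / ((4 - 6)(4 + 7)) = (3465/8)/(-22) = -315/16
  a_2 = (3)(4)(-315/16) / ((2 - 6)(2 + 7)) = (-945/4)/(-36) = 105/16
  a_0 = (1)(2)(105/16) / ((0 - 6)(0 + 7)) = (105/8)/(-42) = -5/16
Hence P_6(x) = 231 x^6/16 - 315 x^4/16 + 105 x^2/16 - 5/16.

P_6(x); series = 231 x^6/16 - 315 x^4/16 + 105 x^2/16 - 5/16


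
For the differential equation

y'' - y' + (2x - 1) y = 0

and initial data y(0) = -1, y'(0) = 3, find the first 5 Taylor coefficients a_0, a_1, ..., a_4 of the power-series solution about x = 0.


Ansatz: y(x) = sum_{n>=0} a_n x^n, so y'(x) = sum_{n>=1} n a_n x^(n-1) and y''(x) = sum_{n>=2} n(n-1) a_n x^(n-2).
Substitute into P(x) y'' + Q(x) y' + R(x) y = 0 with P(x) = 1, Q(x) = -1, R(x) = 2x - 1, and match powers of x.
Initial conditions: a_0 = -1, a_1 = 3.
Setting the coefficient of each power of x to zero and solving order by order (substituting the coefficients already found):
  x^0: 2 a_2 - a_1 - a_0 = 0  ->  2 a_2 = a_1 + a_0 = 2  ->  a_2 = 1
  x^1: 6 a_3 - 2 a_2 - a_1 + 2 a_0 = 0  ->  6 a_3 = 2 a_2 + a_1 - 2 a_0 = 7  ->  a_3 = 7/6
  x^2: 12 a_4 - 3 a_3 - a_2 + 2 a_1 = 0  ->  12 a_4 = 3 a_3 + a_2 - 2 a_1 = -3/2  ->  a_4 = -1/8
Truncated series: y(x) = -1 + 3 x + x^2 + (7/6) x^3 - (1/8) x^4 + O(x^5).

a_0 = -1; a_1 = 3; a_2 = 1; a_3 = 7/6; a_4 = -1/8


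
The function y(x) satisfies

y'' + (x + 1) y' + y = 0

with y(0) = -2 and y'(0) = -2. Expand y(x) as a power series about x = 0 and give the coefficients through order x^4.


Ansatz: y(x) = sum_{n>=0} a_n x^n, so y'(x) = sum_{n>=1} n a_n x^(n-1) and y''(x) = sum_{n>=2} n(n-1) a_n x^(n-2).
Substitute into P(x) y'' + Q(x) y' + R(x) y = 0 with P(x) = 1, Q(x) = x + 1, R(x) = 1, and match powers of x.
Initial conditions: a_0 = -2, a_1 = -2.
Setting the coefficient of each power of x to zero and solving order by order (substituting the coefficients already found):
  x^0: 2 a_2 + a_1 + a_0 = 0  ->  2 a_2 = -a_1 - a_0 = 4  ->  a_2 = 2
  x^1: 6 a_3 + 2 a_2 + 2 a_1 = 0  ->  6 a_3 = -2 a_2 - 2 a_1 = 0  ->  a_3 = 0
  x^2: 12 a_4 + 3 a_3 + 3 a_2 = 0  ->  12 a_4 = -3 a_3 - 3 a_2 = -6  ->  a_4 = -1/2
Truncated series: y(x) = -2 - 2 x + 2 x^2 - (1/2) x^4 + O(x^5).

a_0 = -2; a_1 = -2; a_2 = 2; a_3 = 0; a_4 = -1/2


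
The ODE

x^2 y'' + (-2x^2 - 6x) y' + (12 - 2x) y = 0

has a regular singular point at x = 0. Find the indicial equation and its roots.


Divide by x^2 to reach normal form y'' + P_1(x) y' + P_2(x) y = 0 with P_1(x) = -2 - 6/x and P_2(x) = -2/x + 12/x^2.
x = 0 is a singular point because the y'-coefficient -2 - 6/x has a pole at x = 0 and the y-coefficient -2/x + 12/x^2 has a pole at x = 0.
It is a regular singular point because x P_1(x) = p(x) = -2x - 6 and x^2 P_2(x) = q(x) = 12 - 2x are polynomials, hence analytic at x = 0.
p(0) = -6,  q(0) = 12.
Indicial equation: r(r-1) + p(0) r + q(0) = 0, i.e. r^2 + (p(0) - 1) r + q(0) = 0, i.e. r^2 - 7 r + 12 = 0.
Discriminant: (-7)^2 - 4(12) = 1, so r = (7 ± 1)/2.
Solving: r_1 = 4, r_2 = 3.

indicial: r^2 - 7 r + 12 = 0; roots r_1 = 4, r_2 = 3


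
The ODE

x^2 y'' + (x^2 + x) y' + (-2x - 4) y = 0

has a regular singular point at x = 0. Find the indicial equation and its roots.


Divide by x^2 to reach normal form y'' + P_1(x) y' + P_2(x) y = 0 with P_1(x) = 1 + 1/x and P_2(x) = -2/x - 4/x^2.
x = 0 is a singular point because the y'-coefficient 1 + 1/x has a pole at x = 0 and the y-coefficient -2/x - 4/x^2 has a pole at x = 0.
It is a regular singular point because x P_1(x) = p(x) = x + 1 and x^2 P_2(x) = q(x) = -2x - 4 are polynomials, hence analytic at x = 0.
p(0) = 1,  q(0) = -4.
Indicial equation: r(r-1) + p(0) r + q(0) = 0, i.e. r^2 + (p(0) - 1) r + q(0) = 0, i.e. r^2 - 4 = 0.
Discriminant: (0)^2 - 4(-4) = 16, so r = (0 ± 4)/2.
Solving: r_1 = 2, r_2 = -2.

indicial: r^2 - 4 = 0; roots r_1 = 2, r_2 = -2


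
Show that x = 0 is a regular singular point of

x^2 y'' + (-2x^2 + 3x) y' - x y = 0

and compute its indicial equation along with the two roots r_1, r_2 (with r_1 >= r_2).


Divide by x^2 to reach normal form y'' + P_1(x) y' + P_2(x) y = 0 with P_1(x) = -2 + 3/x and P_2(x) = -1/x.
x = 0 is a singular point because the y'-coefficient -2 + 3/x has a pole at x = 0 and the y-coefficient -1/x has a pole at x = 0.
It is a regular singular point because x P_1(x) = p(x) = 3 - 2x and x^2 P_2(x) = q(x) = -x are polynomials, hence analytic at x = 0.
p(0) = 3,  q(0) = 0.
Indicial equation: r(r-1) + p(0) r + q(0) = 0, i.e. r^2 + (p(0) - 1) r + q(0) = 0, i.e. r^2 + 2 r = 0.
Discriminant: (2)^2 - 4(0) = 4, so r = (-2 ± 2)/2.
Solving: r_1 = 0, r_2 = -2.

indicial: r^2 + 2 r = 0; roots r_1 = 0, r_2 = -2


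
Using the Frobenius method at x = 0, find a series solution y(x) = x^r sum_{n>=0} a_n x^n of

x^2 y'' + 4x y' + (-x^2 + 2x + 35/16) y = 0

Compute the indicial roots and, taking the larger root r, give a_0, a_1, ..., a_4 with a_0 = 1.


Write in Frobenius form y'' + (p(x)/x) y' + (q(x)/x^2) y = 0:
  p(x) = 4,  q(x) = -x^2 + 2x + 35/16.
Indicial equation: r(r-1) + (4) r + (35/16) = 0 -> roots r_1 = -5/4, r_2 = -7/4.
Take r = r_1 = -5/4. Let y(x) = x^r sum_{n>=0} a_n x^n with a_0 = 1.
Substitute y = x^r sum a_n x^n and match x^{r+n}. The recurrence is
  D(n) a_n + 2 a_{n-1} - 1 a_{n-2} = 0,  where D(n) = (r+n)(r+n-1) + (4)(r+n) + (35/16).
  a_n = [-2 a_{n-1} + 1 a_{n-2}] / D(n).
Since the indicial polynomial factors as (r - r_1)(r - r_2), D(n) = (r_1 + n - r_1)(r_1 + n - r_2) = n(n + 1/2).
Evaluating step by step (a_0 = 1):
  n = 1: D(1) = 1(1 + 1/2) = 3/2; numerator = -2(1) = -2; a_1 = (-2)/(3/2) = -4/3
  n = 2: D(2) = 2(2 + 1/2) = 5; numerator = -2(-4/3) + 1(1) = 11/3; a_2 = (11/3)/(5) = 11/15
  n = 3: D(3) = 3(3 + 1/2) = 21/2; numerator = -2(11/15) + 1(-4/3) = -14/5; a_3 = (-14/5)/(21/2) = -4/15
  n = 4: D(4) = 4(4 + 1/2) = 18; numerator = -2(-4/15) + 1(11/15) = 19/15; a_4 = (19/15)/(18) = 19/270

r = -5/4; a_0 = 1; a_1 = -4/3; a_2 = 11/15; a_3 = -4/15; a_4 = 19/270


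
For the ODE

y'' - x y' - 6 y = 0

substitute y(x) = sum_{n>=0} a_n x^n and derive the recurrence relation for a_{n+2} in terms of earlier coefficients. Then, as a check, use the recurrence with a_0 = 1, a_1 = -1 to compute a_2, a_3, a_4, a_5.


Substitute y = sum_n a_n x^n.
y''(x) has coefficient (n+2)(n+1) a_{n+2} at x^n;
-x y'(x) has coefficient -n a_n at x^n (shift);
-6 y(x) has coefficient -6 a_n at x^n.
Matching x^n: (n+2)(n+1) a_{n+2} + (-n - 6) a_n = 0.
Thus a_{n+2} = (n + 6) / ((n+1)(n+2)) * a_n.

Check with a_0 = 1, a_1 = -1 (apply the recurrence for n = 0, 1, 2, 3): a_0 = 1, a_1 = -1, a_2 = 3, a_3 = -7/6, a_4 = 2, a_5 = -21/40.

a_(n+2) = (n + 6) / ((n+1)(n+2)) * a_n; check: a_0 = 1, a_1 = -1, a_2 = 3, a_3 = -7/6, a_4 = 2, a_5 = -21/40


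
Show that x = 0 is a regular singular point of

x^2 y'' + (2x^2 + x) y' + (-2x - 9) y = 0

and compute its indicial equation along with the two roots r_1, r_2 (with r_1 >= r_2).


Divide by x^2 to reach normal form y'' + P_1(x) y' + P_2(x) y = 0 with P_1(x) = 2 + 1/x and P_2(x) = -2/x - 9/x^2.
x = 0 is a singular point because the y'-coefficient 2 + 1/x has a pole at x = 0 and the y-coefficient -2/x - 9/x^2 has a pole at x = 0.
It is a regular singular point because x P_1(x) = p(x) = 2x + 1 and x^2 P_2(x) = q(x) = -2x - 9 are polynomials, hence analytic at x = 0.
p(0) = 1,  q(0) = -9.
Indicial equation: r(r-1) + p(0) r + q(0) = 0, i.e. r^2 + (p(0) - 1) r + q(0) = 0, i.e. r^2 - 9 = 0.
Discriminant: (0)^2 - 4(-9) = 36, so r = (0 ± 6)/2.
Solving: r_1 = 3, r_2 = -3.

indicial: r^2 - 9 = 0; roots r_1 = 3, r_2 = -3


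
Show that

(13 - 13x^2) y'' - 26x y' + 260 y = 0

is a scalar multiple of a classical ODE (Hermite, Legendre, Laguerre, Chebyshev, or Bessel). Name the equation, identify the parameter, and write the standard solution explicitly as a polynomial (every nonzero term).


All three coefficients share the factor 13; dividing through by 13 gives  (1 - x^2) y'' - 2x y' + 20 y = 0.
This matches the Legendre equation (1 - x^2) y'' - 2x y' + n(n+1) y = 0 (note the -2x y' term) with n(n+1) = 20, so n = 4; the polynomial solution is P_4(x).
With y = sum_k a_k x^k, matching x^k gives (k+2)(k+1) a_{k+2} = [k(k+1) - n(n+1)] a_k = (k - 4)(k + 5) a_k. The right side vanishes at k = 4, so the series with the parity of 4 terminates at degree 4.
Standard normalization (P_n(1) = 1): leading coefficient (2n)!/(2^n (n!)^2) = 40320/(16*576) = 35/8, so a_4 = 35/8. Work downward with a_k = (k+1)(k+2) a_{k+2} / ((k - 4)(k + 5)):
  a_2 = (3)(4)(35/8) / ((2 - 4)(2 + 5)) = (105/2)/(-14) = -15/4
  a_0 = (1)(2)(-15/4) / ((0 - 4)(0 + 5)) = (-15/2)/(-20) = 3/8
Hence P_4(x) = 35 x^4/8 - 15 x^2/4 + 3/8.

P_4(x); series = 35 x^4/8 - 15 x^2/4 + 3/8


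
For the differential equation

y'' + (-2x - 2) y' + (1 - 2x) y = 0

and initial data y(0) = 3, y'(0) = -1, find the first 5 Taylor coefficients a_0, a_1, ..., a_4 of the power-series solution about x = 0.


Ansatz: y(x) = sum_{n>=0} a_n x^n, so y'(x) = sum_{n>=1} n a_n x^(n-1) and y''(x) = sum_{n>=2} n(n-1) a_n x^(n-2).
Substitute into P(x) y'' + Q(x) y' + R(x) y = 0 with P(x) = 1, Q(x) = -2x - 2, R(x) = 1 - 2x, and match powers of x.
Initial conditions: a_0 = 3, a_1 = -1.
Setting the coefficient of each power of x to zero and solving order by order (substituting the coefficients already found):
  x^0: 2 a_2 - 2 a_1 + a_0 = 0  ->  2 a_2 = 2 a_1 - a_0 = -5  ->  a_2 = -5/2
  x^1: 6 a_3 - 4 a_2 - a_1 - 2 a_0 = 0  ->  6 a_3 = 4 a_2 + a_1 + 2 a_0 = -5  ->  a_3 = -5/6
  x^2: 12 a_4 - 6 a_3 - 3 a_2 - 2 a_1 = 0  ->  12 a_4 = 6 a_3 + 3 a_2 + 2 a_1 = -29/2  ->  a_4 = -29/24
Truncated series: y(x) = 3 - x - (5/2) x^2 - (5/6) x^3 - (29/24) x^4 + O(x^5).

a_0 = 3; a_1 = -1; a_2 = -5/2; a_3 = -5/6; a_4 = -29/24


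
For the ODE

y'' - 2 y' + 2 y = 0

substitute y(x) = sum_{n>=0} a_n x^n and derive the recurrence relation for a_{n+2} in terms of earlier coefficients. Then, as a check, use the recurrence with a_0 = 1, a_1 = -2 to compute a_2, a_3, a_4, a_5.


Substitute y = sum_n a_n x^n.
y''(x) has coefficient (n+2)(n+1) a_{n+2} at x^n;
-2 y'(x) has coefficient -2 (n+1) a_{n+1} at x^n;
2 y(x) has coefficient 2 a_n at x^n.
Matching x^n: (n+2)(n+1) a_{n+2} - 2 (n+1) a_{n+1} + 2 a_n = 0.
Thus a_{n+2} = [2 (n+1) a_{n+1} - 2 a_n] / ((n+1)(n+2)).

Check with a_0 = 1, a_1 = -2 (apply the recurrence for n = 0, 1, 2, 3): a_0 = 1, a_1 = -2, a_2 = -3, a_3 = -4/3, a_4 = -1/6, a_5 = 1/15.

a_(n+2) = [2 (n+1) a_(n+1) - 2 a_n] / ((n+1)(n+2)); check: a_0 = 1, a_1 = -2, a_2 = -3, a_3 = -4/3, a_4 = -1/6, a_5 = 1/15


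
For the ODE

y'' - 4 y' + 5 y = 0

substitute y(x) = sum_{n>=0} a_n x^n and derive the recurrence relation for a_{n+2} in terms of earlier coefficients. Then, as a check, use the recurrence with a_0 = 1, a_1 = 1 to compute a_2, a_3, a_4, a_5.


Substitute y = sum_n a_n x^n.
y''(x) has coefficient (n+2)(n+1) a_{n+2} at x^n;
-4 y'(x) has coefficient -4 (n+1) a_{n+1} at x^n;
5 y(x) has coefficient 5 a_n at x^n.
Matching x^n: (n+2)(n+1) a_{n+2} - 4 (n+1) a_{n+1} + 5 a_n = 0.
Thus a_{n+2} = [4 (n+1) a_{n+1} - 5 a_n] / ((n+1)(n+2)).

Check with a_0 = 1, a_1 = 1 (apply the recurrence for n = 0, 1, 2, 3): a_0 = 1, a_1 = 1, a_2 = -1/2, a_3 = -3/2, a_4 = -31/24, a_5 = -79/120.

a_(n+2) = [4 (n+1) a_(n+1) - 5 a_n] / ((n+1)(n+2)); check: a_0 = 1, a_1 = 1, a_2 = -1/2, a_3 = -3/2, a_4 = -31/24, a_5 = -79/120


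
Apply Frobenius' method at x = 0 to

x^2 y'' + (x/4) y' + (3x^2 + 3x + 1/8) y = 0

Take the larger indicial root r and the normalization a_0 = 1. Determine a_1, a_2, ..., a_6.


Write in Frobenius form y'' + (p(x)/x) y' + (q(x)/x^2) y = 0:
  p(x) = 1/4,  q(x) = 3x^2 + 3x + 1/8.
Indicial equation: r(r-1) + (1/4) r + (1/8) = 0 -> roots r_1 = 1/2, r_2 = 1/4.
Take r = r_1 = 1/2. Let y(x) = x^r sum_{n>=0} a_n x^n with a_0 = 1.
Substitute y = x^r sum a_n x^n and match x^{r+n}. The recurrence is
  D(n) a_n + 3 a_{n-1} + 3 a_{n-2} = 0,  where D(n) = (r+n)(r+n-1) + (1/4)(r+n) + (1/8).
  a_n = [-3 a_{n-1} - 3 a_{n-2}] / D(n).
Since the indicial polynomial factors as (r - r_1)(r - r_2), D(n) = (r_1 + n - r_1)(r_1 + n - r_2) = n(n + 1/4).
Evaluating step by step (a_0 = 1):
  n = 1: D(1) = 1(1 + 1/4) = 5/4; numerator = -3(1) = -3; a_1 = (-3)/(5/4) = -12/5
  n = 2: D(2) = 2(2 + 1/4) = 9/2; numerator = -3(-12/5) - 3(1) = 21/5; a_2 = (21/5)/(9/2) = 14/15
  n = 3: D(3) = 3(3 + 1/4) = 39/4; numerator = -3(14/15) - 3(-12/5) = 22/5; a_3 = (22/5)/(39/4) = 88/195
  n = 4: D(4) = 4(4 + 1/4) = 17; numerator = -3(88/195) - 3(14/15) = -54/13; a_4 = (-54/13)/(17) = -54/221
  n = 5: D(5) = 5(5 + 1/4) = 105/4; numerator = -3(-54/221) - 3(88/195) = -686/1105; a_5 = (-686/1105)/(105/4) = -392/16575
  n = 6: D(6) = 6(6 + 1/4) = 75/2; numerator = -3(-392/16575) - 3(-54/221) = 4442/5525; a_6 = (4442/5525)/(75/2) = 8884/414375

r = 1/2; a_0 = 1; a_1 = -12/5; a_2 = 14/15; a_3 = 88/195; a_4 = -54/221; a_5 = -392/16575; a_6 = 8884/414375


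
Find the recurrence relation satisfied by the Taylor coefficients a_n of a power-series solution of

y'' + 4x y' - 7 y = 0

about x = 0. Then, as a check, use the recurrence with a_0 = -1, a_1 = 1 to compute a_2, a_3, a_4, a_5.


Substitute y = sum_n a_n x^n.
y''(x) has coefficient (n+2)(n+1) a_{n+2} at x^n;
4 x y'(x) has coefficient 4 n a_n at x^n (shift);
-7 y(x) has coefficient -7 a_n at x^n.
Matching x^n: (n+2)(n+1) a_{n+2} + (4n - 7) a_n = 0.
Thus a_{n+2} = (-4n + 7) / ((n+1)(n+2)) * a_n.

Check with a_0 = -1, a_1 = 1 (apply the recurrence for n = 0, 1, 2, 3): a_0 = -1, a_1 = 1, a_2 = -7/2, a_3 = 1/2, a_4 = 7/24, a_5 = -1/8.

a_(n+2) = (-4n + 7) / ((n+1)(n+2)) * a_n; check: a_0 = -1, a_1 = 1, a_2 = -7/2, a_3 = 1/2, a_4 = 7/24, a_5 = -1/8


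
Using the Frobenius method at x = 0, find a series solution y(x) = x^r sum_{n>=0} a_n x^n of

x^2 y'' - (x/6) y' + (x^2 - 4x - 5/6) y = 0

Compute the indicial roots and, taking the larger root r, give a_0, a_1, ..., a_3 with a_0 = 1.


Write in Frobenius form y'' + (p(x)/x) y' + (q(x)/x^2) y = 0:
  p(x) = -1/6,  q(x) = x^2 - 4x - 5/6.
Indicial equation: r(r-1) + (-1/6) r + (-5/6) = 0 -> roots r_1 = 5/3, r_2 = -1/2.
Take r = r_1 = 5/3. Let y(x) = x^r sum_{n>=0} a_n x^n with a_0 = 1.
Substitute y = x^r sum a_n x^n and match x^{r+n}. The recurrence is
  D(n) a_n - 4 a_{n-1} + 1 a_{n-2} = 0,  where D(n) = (r+n)(r+n-1) + (-1/6)(r+n) + (-5/6).
  a_n = [4 a_{n-1} - 1 a_{n-2}] / D(n).
Since the indicial polynomial factors as (r - r_1)(r - r_2), D(n) = (r_1 + n - r_1)(r_1 + n - r_2) = n(n + 13/6).
Evaluating step by step (a_0 = 1):
  n = 1: D(1) = 1(1 + 13/6) = 19/6; numerator = 4(1) = 4; a_1 = (4)/(19/6) = 24/19
  n = 2: D(2) = 2(2 + 13/6) = 25/3; numerator = 4(24/19) - 1(1) = 77/19; a_2 = (77/19)/(25/3) = 231/475
  n = 3: D(3) = 3(3 + 13/6) = 31/2; numerator = 4(231/475) - 1(24/19) = 324/475; a_3 = (324/475)/(31/2) = 648/14725

r = 5/3; a_0 = 1; a_1 = 24/19; a_2 = 231/475; a_3 = 648/14725


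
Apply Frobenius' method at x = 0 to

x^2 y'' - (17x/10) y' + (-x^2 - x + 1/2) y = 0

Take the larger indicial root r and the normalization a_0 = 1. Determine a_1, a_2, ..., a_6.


Write in Frobenius form y'' + (p(x)/x) y' + (q(x)/x^2) y = 0:
  p(x) = -17/10,  q(x) = -x^2 - x + 1/2.
Indicial equation: r(r-1) + (-17/10) r + (1/2) = 0 -> roots r_1 = 5/2, r_2 = 1/5.
Take r = r_1 = 5/2. Let y(x) = x^r sum_{n>=0} a_n x^n with a_0 = 1.
Substitute y = x^r sum a_n x^n and match x^{r+n}. The recurrence is
  D(n) a_n - 1 a_{n-1} - 1 a_{n-2} = 0,  where D(n) = (r+n)(r+n-1) + (-17/10)(r+n) + (1/2).
  a_n = [1 a_{n-1} + 1 a_{n-2}] / D(n).
Since the indicial polynomial factors as (r - r_1)(r - r_2), D(n) = (r_1 + n - r_1)(r_1 + n - r_2) = n(n + 23/10).
Evaluating step by step (a_0 = 1):
  n = 1: D(1) = 1(1 + 23/10) = 33/10; numerator = 1(1) = 1; a_1 = (1)/(33/10) = 10/33
  n = 2: D(2) = 2(2 + 23/10) = 43/5; numerator = 1(10/33) + 1(1) = 43/33; a_2 = (43/33)/(43/5) = 5/33
  n = 3: D(3) = 3(3 + 23/10) = 159/10; numerator = 1(5/33) + 1(10/33) = 5/11; a_3 = (5/11)/(159/10) = 50/1749
  n = 4: D(4) = 4(4 + 23/10) = 126/5; numerator = 1(50/1749) + 1(5/33) = 105/583; a_4 = (105/583)/(126/5) = 25/3498
  n = 5: D(5) = 5(5 + 23/10) = 73/2; numerator = 1(25/3498) + 1(50/1749) = 125/3498; a_5 = (125/3498)/(73/2) = 125/127677
  n = 6: D(6) = 6(6 + 23/10) = 249/5; numerator = 1(125/127677) + 1(25/3498) = 2075/255354; a_6 = (2075/255354)/(249/5) = 125/766062

r = 5/2; a_0 = 1; a_1 = 10/33; a_2 = 5/33; a_3 = 50/1749; a_4 = 25/3498; a_5 = 125/127677; a_6 = 125/766062
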